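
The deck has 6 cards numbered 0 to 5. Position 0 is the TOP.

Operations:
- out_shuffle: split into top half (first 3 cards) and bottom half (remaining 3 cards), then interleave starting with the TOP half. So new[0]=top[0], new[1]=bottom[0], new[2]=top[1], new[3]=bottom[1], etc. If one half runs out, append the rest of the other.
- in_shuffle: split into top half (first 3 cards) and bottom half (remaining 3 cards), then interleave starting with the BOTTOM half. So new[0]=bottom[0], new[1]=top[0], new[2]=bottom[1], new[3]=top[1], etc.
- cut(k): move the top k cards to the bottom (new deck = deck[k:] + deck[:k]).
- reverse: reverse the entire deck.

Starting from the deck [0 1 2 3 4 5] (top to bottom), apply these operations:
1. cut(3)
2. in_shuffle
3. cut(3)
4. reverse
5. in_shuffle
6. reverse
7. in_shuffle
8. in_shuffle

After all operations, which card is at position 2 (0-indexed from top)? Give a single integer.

Answer: 5

Derivation:
After op 1 (cut(3)): [3 4 5 0 1 2]
After op 2 (in_shuffle): [0 3 1 4 2 5]
After op 3 (cut(3)): [4 2 5 0 3 1]
After op 4 (reverse): [1 3 0 5 2 4]
After op 5 (in_shuffle): [5 1 2 3 4 0]
After op 6 (reverse): [0 4 3 2 1 5]
After op 7 (in_shuffle): [2 0 1 4 5 3]
After op 8 (in_shuffle): [4 2 5 0 3 1]
Position 2: card 5.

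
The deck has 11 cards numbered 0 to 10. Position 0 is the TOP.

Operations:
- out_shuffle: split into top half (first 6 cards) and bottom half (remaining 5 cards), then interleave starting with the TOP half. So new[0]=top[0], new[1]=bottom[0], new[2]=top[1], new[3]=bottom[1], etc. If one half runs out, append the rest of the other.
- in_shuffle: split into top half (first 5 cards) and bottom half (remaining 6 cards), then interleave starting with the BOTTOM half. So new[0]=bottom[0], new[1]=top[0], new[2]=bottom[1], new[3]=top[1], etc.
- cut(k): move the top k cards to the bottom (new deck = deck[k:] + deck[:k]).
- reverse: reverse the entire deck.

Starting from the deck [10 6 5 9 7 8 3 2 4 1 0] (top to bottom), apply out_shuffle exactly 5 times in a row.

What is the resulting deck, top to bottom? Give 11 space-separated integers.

Answer: 10 0 1 4 2 3 8 7 9 5 6

Derivation:
After op 1 (out_shuffle): [10 3 6 2 5 4 9 1 7 0 8]
After op 2 (out_shuffle): [10 9 3 1 6 7 2 0 5 8 4]
After op 3 (out_shuffle): [10 2 9 0 3 5 1 8 6 4 7]
After op 4 (out_shuffle): [10 1 2 8 9 6 0 4 3 7 5]
After op 5 (out_shuffle): [10 0 1 4 2 3 8 7 9 5 6]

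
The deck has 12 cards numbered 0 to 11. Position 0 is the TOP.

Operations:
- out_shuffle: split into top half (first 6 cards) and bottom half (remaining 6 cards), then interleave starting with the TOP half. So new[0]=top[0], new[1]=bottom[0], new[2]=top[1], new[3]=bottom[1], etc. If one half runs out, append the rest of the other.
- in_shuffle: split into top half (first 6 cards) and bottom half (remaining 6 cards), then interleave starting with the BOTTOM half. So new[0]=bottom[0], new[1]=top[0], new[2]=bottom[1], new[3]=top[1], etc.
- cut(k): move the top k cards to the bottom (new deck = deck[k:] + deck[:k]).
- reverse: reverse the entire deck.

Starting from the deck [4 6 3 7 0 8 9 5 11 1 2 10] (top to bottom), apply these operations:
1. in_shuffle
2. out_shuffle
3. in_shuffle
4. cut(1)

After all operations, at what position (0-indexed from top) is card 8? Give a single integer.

After op 1 (in_shuffle): [9 4 5 6 11 3 1 7 2 0 10 8]
After op 2 (out_shuffle): [9 1 4 7 5 2 6 0 11 10 3 8]
After op 3 (in_shuffle): [6 9 0 1 11 4 10 7 3 5 8 2]
After op 4 (cut(1)): [9 0 1 11 4 10 7 3 5 8 2 6]
Card 8 is at position 9.

Answer: 9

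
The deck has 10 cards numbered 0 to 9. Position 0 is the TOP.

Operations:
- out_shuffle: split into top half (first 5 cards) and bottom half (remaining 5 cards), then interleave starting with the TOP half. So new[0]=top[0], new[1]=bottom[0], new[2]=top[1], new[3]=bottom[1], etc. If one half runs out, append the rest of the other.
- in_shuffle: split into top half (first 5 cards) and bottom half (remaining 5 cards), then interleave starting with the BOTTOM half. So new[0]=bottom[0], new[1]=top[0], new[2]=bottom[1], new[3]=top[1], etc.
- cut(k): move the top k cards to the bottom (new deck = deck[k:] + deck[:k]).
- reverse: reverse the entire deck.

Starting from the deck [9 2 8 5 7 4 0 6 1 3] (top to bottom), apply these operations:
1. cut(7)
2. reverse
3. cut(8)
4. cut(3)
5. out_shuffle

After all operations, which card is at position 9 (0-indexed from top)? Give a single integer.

Answer: 0

Derivation:
After op 1 (cut(7)): [6 1 3 9 2 8 5 7 4 0]
After op 2 (reverse): [0 4 7 5 8 2 9 3 1 6]
After op 3 (cut(8)): [1 6 0 4 7 5 8 2 9 3]
After op 4 (cut(3)): [4 7 5 8 2 9 3 1 6 0]
After op 5 (out_shuffle): [4 9 7 3 5 1 8 6 2 0]
Position 9: card 0.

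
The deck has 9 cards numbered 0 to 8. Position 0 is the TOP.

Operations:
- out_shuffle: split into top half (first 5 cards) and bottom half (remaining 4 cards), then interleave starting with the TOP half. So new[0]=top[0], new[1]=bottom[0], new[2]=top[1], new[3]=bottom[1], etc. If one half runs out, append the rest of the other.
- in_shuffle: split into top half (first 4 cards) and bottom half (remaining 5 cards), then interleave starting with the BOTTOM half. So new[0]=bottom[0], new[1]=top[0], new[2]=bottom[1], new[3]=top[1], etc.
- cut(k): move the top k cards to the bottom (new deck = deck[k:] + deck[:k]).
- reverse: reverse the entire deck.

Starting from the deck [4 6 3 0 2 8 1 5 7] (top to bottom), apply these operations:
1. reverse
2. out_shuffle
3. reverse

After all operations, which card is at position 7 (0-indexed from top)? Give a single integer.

Answer: 0

Derivation:
After op 1 (reverse): [7 5 1 8 2 0 3 6 4]
After op 2 (out_shuffle): [7 0 5 3 1 6 8 4 2]
After op 3 (reverse): [2 4 8 6 1 3 5 0 7]
Position 7: card 0.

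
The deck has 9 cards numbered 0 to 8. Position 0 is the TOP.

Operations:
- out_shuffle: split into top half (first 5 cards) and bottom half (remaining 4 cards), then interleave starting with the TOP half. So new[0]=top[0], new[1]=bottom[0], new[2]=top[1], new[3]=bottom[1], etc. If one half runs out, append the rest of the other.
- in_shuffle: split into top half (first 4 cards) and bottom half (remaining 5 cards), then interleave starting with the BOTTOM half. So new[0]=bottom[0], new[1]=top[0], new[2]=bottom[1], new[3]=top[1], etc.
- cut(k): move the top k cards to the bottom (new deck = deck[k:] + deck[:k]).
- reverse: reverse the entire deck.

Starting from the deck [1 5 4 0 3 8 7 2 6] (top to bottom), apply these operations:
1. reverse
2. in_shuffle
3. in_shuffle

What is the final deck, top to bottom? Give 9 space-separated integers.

After op 1 (reverse): [6 2 7 8 3 0 4 5 1]
After op 2 (in_shuffle): [3 6 0 2 4 7 5 8 1]
After op 3 (in_shuffle): [4 3 7 6 5 0 8 2 1]

Answer: 4 3 7 6 5 0 8 2 1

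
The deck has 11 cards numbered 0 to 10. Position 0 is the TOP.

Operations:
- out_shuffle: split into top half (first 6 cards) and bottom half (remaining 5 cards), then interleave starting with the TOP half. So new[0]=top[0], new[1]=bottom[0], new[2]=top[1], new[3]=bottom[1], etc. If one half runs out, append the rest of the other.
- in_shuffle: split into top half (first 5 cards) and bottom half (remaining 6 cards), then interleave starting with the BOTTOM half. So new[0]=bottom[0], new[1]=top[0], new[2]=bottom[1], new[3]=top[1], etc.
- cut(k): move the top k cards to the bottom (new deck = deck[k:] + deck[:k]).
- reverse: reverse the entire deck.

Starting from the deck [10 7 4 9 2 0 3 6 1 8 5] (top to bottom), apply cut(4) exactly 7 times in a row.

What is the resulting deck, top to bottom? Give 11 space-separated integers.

After op 1 (cut(4)): [2 0 3 6 1 8 5 10 7 4 9]
After op 2 (cut(4)): [1 8 5 10 7 4 9 2 0 3 6]
After op 3 (cut(4)): [7 4 9 2 0 3 6 1 8 5 10]
After op 4 (cut(4)): [0 3 6 1 8 5 10 7 4 9 2]
After op 5 (cut(4)): [8 5 10 7 4 9 2 0 3 6 1]
After op 6 (cut(4)): [4 9 2 0 3 6 1 8 5 10 7]
After op 7 (cut(4)): [3 6 1 8 5 10 7 4 9 2 0]

Answer: 3 6 1 8 5 10 7 4 9 2 0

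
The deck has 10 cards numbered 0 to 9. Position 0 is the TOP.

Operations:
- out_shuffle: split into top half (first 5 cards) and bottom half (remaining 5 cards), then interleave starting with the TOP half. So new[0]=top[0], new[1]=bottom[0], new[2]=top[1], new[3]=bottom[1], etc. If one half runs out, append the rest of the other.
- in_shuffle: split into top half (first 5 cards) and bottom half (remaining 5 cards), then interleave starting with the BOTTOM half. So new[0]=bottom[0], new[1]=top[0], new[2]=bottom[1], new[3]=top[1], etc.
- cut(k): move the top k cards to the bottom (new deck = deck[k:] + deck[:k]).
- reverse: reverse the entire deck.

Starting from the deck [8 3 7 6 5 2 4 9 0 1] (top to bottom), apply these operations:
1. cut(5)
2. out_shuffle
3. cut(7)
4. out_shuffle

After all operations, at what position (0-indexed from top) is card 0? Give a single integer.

After op 1 (cut(5)): [2 4 9 0 1 8 3 7 6 5]
After op 2 (out_shuffle): [2 8 4 3 9 7 0 6 1 5]
After op 3 (cut(7)): [6 1 5 2 8 4 3 9 7 0]
After op 4 (out_shuffle): [6 4 1 3 5 9 2 7 8 0]
Card 0 is at position 9.

Answer: 9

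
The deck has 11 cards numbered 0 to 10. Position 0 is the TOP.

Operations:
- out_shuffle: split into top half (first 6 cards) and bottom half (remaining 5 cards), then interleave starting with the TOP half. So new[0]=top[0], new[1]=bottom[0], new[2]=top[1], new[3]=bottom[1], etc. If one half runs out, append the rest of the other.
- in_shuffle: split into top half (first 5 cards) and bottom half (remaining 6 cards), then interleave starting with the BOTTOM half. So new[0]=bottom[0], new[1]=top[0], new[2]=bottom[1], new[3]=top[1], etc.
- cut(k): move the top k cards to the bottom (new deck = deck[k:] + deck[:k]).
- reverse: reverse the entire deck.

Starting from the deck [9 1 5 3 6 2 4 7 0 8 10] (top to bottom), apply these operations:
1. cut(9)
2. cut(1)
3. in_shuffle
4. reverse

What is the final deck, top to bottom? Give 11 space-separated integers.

After op 1 (cut(9)): [8 10 9 1 5 3 6 2 4 7 0]
After op 2 (cut(1)): [10 9 1 5 3 6 2 4 7 0 8]
After op 3 (in_shuffle): [6 10 2 9 4 1 7 5 0 3 8]
After op 4 (reverse): [8 3 0 5 7 1 4 9 2 10 6]

Answer: 8 3 0 5 7 1 4 9 2 10 6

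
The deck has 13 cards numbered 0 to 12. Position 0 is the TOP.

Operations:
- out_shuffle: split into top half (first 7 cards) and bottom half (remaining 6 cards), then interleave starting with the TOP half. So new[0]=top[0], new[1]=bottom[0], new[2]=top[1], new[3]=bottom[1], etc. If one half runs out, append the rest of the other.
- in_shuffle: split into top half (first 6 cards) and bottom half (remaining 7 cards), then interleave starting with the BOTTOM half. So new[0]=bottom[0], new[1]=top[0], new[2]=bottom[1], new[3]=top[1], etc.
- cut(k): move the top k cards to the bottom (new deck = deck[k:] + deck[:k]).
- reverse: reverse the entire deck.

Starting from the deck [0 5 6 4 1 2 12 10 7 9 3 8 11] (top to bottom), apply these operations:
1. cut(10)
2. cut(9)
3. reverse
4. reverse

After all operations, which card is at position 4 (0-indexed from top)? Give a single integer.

Answer: 3

Derivation:
After op 1 (cut(10)): [3 8 11 0 5 6 4 1 2 12 10 7 9]
After op 2 (cut(9)): [12 10 7 9 3 8 11 0 5 6 4 1 2]
After op 3 (reverse): [2 1 4 6 5 0 11 8 3 9 7 10 12]
After op 4 (reverse): [12 10 7 9 3 8 11 0 5 6 4 1 2]
Position 4: card 3.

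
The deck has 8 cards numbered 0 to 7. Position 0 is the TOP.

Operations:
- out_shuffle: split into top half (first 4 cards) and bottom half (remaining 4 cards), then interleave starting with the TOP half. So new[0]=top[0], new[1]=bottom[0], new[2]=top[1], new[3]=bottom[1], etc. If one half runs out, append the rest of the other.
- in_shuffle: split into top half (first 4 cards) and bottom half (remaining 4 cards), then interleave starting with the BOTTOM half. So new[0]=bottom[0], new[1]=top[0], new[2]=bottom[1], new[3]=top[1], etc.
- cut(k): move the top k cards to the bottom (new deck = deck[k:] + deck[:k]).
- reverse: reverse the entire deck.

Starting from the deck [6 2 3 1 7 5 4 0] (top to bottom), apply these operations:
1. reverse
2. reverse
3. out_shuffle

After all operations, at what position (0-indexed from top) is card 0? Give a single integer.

After op 1 (reverse): [0 4 5 7 1 3 2 6]
After op 2 (reverse): [6 2 3 1 7 5 4 0]
After op 3 (out_shuffle): [6 7 2 5 3 4 1 0]
Card 0 is at position 7.

Answer: 7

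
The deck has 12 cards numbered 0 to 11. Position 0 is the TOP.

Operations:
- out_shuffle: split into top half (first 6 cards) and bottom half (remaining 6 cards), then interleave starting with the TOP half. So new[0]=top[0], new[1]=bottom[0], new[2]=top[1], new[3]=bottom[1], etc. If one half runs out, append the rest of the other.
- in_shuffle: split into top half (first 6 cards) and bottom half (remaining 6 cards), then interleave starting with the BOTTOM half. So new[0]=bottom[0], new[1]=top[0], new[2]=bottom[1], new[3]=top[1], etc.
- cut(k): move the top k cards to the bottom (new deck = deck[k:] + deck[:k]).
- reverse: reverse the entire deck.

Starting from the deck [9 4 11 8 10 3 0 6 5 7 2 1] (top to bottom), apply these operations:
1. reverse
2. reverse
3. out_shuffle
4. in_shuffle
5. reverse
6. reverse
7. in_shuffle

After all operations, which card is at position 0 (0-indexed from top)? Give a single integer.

Answer: 2

Derivation:
After op 1 (reverse): [1 2 7 5 6 0 3 10 8 11 4 9]
After op 2 (reverse): [9 4 11 8 10 3 0 6 5 7 2 1]
After op 3 (out_shuffle): [9 0 4 6 11 5 8 7 10 2 3 1]
After op 4 (in_shuffle): [8 9 7 0 10 4 2 6 3 11 1 5]
After op 5 (reverse): [5 1 11 3 6 2 4 10 0 7 9 8]
After op 6 (reverse): [8 9 7 0 10 4 2 6 3 11 1 5]
After op 7 (in_shuffle): [2 8 6 9 3 7 11 0 1 10 5 4]
Position 0: card 2.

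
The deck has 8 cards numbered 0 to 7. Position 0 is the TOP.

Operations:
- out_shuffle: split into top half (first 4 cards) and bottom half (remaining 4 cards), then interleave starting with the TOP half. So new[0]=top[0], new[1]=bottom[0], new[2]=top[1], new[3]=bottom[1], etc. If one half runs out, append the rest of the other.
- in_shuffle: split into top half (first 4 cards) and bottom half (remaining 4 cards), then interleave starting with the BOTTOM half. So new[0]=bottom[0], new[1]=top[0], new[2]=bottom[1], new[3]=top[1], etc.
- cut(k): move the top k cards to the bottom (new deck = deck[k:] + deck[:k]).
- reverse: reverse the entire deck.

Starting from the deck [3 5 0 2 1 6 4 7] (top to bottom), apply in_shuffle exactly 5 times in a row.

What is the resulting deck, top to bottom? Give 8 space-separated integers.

Answer: 5 2 6 7 3 0 1 4

Derivation:
After op 1 (in_shuffle): [1 3 6 5 4 0 7 2]
After op 2 (in_shuffle): [4 1 0 3 7 6 2 5]
After op 3 (in_shuffle): [7 4 6 1 2 0 5 3]
After op 4 (in_shuffle): [2 7 0 4 5 6 3 1]
After op 5 (in_shuffle): [5 2 6 7 3 0 1 4]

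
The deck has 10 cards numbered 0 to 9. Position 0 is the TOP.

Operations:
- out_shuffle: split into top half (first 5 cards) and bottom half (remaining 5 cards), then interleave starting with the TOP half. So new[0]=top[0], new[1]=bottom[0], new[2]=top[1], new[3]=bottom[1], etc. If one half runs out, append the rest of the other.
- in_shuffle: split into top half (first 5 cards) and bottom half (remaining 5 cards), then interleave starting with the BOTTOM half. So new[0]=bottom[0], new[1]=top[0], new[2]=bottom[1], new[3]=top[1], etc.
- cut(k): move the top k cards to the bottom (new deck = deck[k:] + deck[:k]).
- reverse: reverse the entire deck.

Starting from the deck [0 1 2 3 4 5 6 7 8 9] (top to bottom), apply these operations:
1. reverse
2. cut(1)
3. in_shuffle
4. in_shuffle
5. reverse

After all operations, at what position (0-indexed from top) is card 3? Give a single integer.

Answer: 8

Derivation:
After op 1 (reverse): [9 8 7 6 5 4 3 2 1 0]
After op 2 (cut(1)): [8 7 6 5 4 3 2 1 0 9]
After op 3 (in_shuffle): [3 8 2 7 1 6 0 5 9 4]
After op 4 (in_shuffle): [6 3 0 8 5 2 9 7 4 1]
After op 5 (reverse): [1 4 7 9 2 5 8 0 3 6]
Card 3 is at position 8.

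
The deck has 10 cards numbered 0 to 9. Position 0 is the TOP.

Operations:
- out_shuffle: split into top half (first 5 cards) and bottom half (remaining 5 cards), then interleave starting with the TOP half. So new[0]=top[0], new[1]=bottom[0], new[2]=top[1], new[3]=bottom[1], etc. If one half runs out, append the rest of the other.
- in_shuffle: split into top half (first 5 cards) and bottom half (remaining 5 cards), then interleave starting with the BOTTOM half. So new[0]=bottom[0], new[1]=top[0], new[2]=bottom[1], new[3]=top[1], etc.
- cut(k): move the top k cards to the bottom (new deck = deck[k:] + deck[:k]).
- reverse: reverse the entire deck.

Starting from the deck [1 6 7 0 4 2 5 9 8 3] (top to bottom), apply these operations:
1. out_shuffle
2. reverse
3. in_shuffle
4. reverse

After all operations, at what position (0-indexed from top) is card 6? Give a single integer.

After op 1 (out_shuffle): [1 2 6 5 7 9 0 8 4 3]
After op 2 (reverse): [3 4 8 0 9 7 5 6 2 1]
After op 3 (in_shuffle): [7 3 5 4 6 8 2 0 1 9]
After op 4 (reverse): [9 1 0 2 8 6 4 5 3 7]
Card 6 is at position 5.

Answer: 5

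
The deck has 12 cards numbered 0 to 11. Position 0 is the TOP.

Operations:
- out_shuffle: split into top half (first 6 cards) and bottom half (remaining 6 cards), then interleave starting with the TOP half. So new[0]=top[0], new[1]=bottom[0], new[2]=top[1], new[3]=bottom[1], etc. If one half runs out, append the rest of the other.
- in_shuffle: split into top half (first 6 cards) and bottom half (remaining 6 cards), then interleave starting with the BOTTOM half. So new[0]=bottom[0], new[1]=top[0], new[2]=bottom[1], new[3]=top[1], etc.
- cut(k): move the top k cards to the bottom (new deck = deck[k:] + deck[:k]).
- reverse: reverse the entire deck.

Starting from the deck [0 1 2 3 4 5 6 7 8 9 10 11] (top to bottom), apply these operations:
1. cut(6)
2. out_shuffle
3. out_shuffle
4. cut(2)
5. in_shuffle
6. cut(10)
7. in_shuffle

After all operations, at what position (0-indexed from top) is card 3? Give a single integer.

Answer: 11

Derivation:
After op 1 (cut(6)): [6 7 8 9 10 11 0 1 2 3 4 5]
After op 2 (out_shuffle): [6 0 7 1 8 2 9 3 10 4 11 5]
After op 3 (out_shuffle): [6 9 0 3 7 10 1 4 8 11 2 5]
After op 4 (cut(2)): [0 3 7 10 1 4 8 11 2 5 6 9]
After op 5 (in_shuffle): [8 0 11 3 2 7 5 10 6 1 9 4]
After op 6 (cut(10)): [9 4 8 0 11 3 2 7 5 10 6 1]
After op 7 (in_shuffle): [2 9 7 4 5 8 10 0 6 11 1 3]
Card 3 is at position 11.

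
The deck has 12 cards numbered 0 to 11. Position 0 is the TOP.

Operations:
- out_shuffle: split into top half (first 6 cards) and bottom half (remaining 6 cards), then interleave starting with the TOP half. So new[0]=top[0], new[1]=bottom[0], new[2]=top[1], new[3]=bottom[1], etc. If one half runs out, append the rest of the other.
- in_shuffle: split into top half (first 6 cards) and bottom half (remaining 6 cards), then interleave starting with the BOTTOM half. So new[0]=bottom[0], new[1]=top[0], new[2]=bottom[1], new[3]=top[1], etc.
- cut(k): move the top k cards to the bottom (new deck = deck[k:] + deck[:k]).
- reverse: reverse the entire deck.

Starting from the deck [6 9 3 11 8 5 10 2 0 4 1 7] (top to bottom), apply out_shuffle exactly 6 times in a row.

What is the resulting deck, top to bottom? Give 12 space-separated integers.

Answer: 6 5 1 8 4 11 0 3 2 9 10 7

Derivation:
After op 1 (out_shuffle): [6 10 9 2 3 0 11 4 8 1 5 7]
After op 2 (out_shuffle): [6 11 10 4 9 8 2 1 3 5 0 7]
After op 3 (out_shuffle): [6 2 11 1 10 3 4 5 9 0 8 7]
After op 4 (out_shuffle): [6 4 2 5 11 9 1 0 10 8 3 7]
After op 5 (out_shuffle): [6 1 4 0 2 10 5 8 11 3 9 7]
After op 6 (out_shuffle): [6 5 1 8 4 11 0 3 2 9 10 7]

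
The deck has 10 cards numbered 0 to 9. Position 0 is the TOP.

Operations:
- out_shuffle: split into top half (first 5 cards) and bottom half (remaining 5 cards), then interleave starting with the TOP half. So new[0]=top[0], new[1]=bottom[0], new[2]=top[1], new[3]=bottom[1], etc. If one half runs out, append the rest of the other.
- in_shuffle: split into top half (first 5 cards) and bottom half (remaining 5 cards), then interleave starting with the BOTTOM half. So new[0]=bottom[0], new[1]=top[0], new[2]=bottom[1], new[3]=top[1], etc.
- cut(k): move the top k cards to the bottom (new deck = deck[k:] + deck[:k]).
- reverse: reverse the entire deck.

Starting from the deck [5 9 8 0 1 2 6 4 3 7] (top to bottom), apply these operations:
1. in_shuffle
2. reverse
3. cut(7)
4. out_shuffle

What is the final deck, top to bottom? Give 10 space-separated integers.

After op 1 (in_shuffle): [2 5 6 9 4 8 3 0 7 1]
After op 2 (reverse): [1 7 0 3 8 4 9 6 5 2]
After op 3 (cut(7)): [6 5 2 1 7 0 3 8 4 9]
After op 4 (out_shuffle): [6 0 5 3 2 8 1 4 7 9]

Answer: 6 0 5 3 2 8 1 4 7 9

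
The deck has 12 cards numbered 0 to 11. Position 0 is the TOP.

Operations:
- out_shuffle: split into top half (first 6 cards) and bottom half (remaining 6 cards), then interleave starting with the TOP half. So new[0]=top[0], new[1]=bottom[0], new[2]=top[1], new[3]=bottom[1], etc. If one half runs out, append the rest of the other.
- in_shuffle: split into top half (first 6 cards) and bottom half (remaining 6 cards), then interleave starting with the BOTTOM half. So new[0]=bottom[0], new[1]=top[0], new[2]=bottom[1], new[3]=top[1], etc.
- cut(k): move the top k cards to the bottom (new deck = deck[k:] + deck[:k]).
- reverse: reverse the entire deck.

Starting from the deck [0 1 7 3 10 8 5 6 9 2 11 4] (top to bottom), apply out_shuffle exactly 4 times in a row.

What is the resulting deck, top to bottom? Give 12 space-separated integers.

After op 1 (out_shuffle): [0 5 1 6 7 9 3 2 10 11 8 4]
After op 2 (out_shuffle): [0 3 5 2 1 10 6 11 7 8 9 4]
After op 3 (out_shuffle): [0 6 3 11 5 7 2 8 1 9 10 4]
After op 4 (out_shuffle): [0 2 6 8 3 1 11 9 5 10 7 4]

Answer: 0 2 6 8 3 1 11 9 5 10 7 4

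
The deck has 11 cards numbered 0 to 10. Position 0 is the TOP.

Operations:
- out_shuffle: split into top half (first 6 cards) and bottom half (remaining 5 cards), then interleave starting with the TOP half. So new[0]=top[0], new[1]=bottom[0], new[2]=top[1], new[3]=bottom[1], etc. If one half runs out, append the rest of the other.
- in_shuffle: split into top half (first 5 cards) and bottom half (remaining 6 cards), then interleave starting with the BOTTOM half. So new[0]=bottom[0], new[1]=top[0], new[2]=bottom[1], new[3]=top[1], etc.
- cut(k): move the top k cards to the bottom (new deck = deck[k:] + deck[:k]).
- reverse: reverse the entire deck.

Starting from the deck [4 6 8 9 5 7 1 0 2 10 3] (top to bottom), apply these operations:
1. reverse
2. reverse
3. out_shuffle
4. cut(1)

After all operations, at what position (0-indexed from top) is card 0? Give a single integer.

Answer: 2

Derivation:
After op 1 (reverse): [3 10 2 0 1 7 5 9 8 6 4]
After op 2 (reverse): [4 6 8 9 5 7 1 0 2 10 3]
After op 3 (out_shuffle): [4 1 6 0 8 2 9 10 5 3 7]
After op 4 (cut(1)): [1 6 0 8 2 9 10 5 3 7 4]
Card 0 is at position 2.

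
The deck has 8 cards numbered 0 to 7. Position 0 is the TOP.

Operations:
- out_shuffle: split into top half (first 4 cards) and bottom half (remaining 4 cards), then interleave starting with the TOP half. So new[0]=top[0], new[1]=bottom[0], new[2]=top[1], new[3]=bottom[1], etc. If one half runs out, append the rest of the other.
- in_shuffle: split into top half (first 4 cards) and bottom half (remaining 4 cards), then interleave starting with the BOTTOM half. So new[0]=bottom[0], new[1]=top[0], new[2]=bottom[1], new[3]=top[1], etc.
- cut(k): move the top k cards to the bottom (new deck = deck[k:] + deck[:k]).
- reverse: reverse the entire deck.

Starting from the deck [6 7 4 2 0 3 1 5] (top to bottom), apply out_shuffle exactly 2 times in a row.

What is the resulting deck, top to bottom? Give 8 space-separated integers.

After op 1 (out_shuffle): [6 0 7 3 4 1 2 5]
After op 2 (out_shuffle): [6 4 0 1 7 2 3 5]

Answer: 6 4 0 1 7 2 3 5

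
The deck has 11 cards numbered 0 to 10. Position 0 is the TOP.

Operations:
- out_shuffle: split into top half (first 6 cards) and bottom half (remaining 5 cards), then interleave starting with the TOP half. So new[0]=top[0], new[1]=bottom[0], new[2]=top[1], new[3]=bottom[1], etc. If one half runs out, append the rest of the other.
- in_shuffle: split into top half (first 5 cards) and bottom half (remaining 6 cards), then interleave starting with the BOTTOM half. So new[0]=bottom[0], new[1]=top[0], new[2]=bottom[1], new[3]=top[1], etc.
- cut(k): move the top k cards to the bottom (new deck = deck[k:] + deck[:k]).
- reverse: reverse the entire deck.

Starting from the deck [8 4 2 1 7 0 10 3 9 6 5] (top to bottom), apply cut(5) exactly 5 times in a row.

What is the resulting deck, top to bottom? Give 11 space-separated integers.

Answer: 1 7 0 10 3 9 6 5 8 4 2

Derivation:
After op 1 (cut(5)): [0 10 3 9 6 5 8 4 2 1 7]
After op 2 (cut(5)): [5 8 4 2 1 7 0 10 3 9 6]
After op 3 (cut(5)): [7 0 10 3 9 6 5 8 4 2 1]
After op 4 (cut(5)): [6 5 8 4 2 1 7 0 10 3 9]
After op 5 (cut(5)): [1 7 0 10 3 9 6 5 8 4 2]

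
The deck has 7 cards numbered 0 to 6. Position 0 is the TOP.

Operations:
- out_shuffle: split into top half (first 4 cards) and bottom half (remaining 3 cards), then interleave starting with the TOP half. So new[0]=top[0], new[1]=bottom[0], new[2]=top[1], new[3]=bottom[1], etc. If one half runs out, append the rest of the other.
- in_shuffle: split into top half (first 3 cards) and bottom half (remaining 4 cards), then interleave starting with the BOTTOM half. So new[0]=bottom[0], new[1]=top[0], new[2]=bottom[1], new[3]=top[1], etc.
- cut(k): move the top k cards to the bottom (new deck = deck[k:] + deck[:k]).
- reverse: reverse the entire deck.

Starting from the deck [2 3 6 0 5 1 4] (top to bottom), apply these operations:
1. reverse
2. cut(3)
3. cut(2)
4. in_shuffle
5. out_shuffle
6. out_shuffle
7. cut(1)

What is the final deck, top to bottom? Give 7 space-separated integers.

After op 1 (reverse): [4 1 5 0 6 3 2]
After op 2 (cut(3)): [0 6 3 2 4 1 5]
After op 3 (cut(2)): [3 2 4 1 5 0 6]
After op 4 (in_shuffle): [1 3 5 2 0 4 6]
After op 5 (out_shuffle): [1 0 3 4 5 6 2]
After op 6 (out_shuffle): [1 5 0 6 3 2 4]
After op 7 (cut(1)): [5 0 6 3 2 4 1]

Answer: 5 0 6 3 2 4 1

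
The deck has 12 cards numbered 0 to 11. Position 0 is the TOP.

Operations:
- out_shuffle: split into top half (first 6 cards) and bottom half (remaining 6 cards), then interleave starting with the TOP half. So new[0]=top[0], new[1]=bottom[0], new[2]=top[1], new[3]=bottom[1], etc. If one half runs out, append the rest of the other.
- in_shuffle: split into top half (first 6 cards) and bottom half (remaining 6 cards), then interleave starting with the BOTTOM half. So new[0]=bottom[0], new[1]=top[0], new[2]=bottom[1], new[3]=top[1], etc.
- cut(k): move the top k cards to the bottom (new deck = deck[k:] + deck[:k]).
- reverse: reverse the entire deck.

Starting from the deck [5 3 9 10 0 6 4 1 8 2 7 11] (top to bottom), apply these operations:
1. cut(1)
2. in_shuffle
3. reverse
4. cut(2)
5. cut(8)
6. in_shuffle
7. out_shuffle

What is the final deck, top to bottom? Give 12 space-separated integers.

Answer: 0 2 3 5 7 9 1 6 10 8 4 11

Derivation:
After op 1 (cut(1)): [3 9 10 0 6 4 1 8 2 7 11 5]
After op 2 (in_shuffle): [1 3 8 9 2 10 7 0 11 6 5 4]
After op 3 (reverse): [4 5 6 11 0 7 10 2 9 8 3 1]
After op 4 (cut(2)): [6 11 0 7 10 2 9 8 3 1 4 5]
After op 5 (cut(8)): [3 1 4 5 6 11 0 7 10 2 9 8]
After op 6 (in_shuffle): [0 3 7 1 10 4 2 5 9 6 8 11]
After op 7 (out_shuffle): [0 2 3 5 7 9 1 6 10 8 4 11]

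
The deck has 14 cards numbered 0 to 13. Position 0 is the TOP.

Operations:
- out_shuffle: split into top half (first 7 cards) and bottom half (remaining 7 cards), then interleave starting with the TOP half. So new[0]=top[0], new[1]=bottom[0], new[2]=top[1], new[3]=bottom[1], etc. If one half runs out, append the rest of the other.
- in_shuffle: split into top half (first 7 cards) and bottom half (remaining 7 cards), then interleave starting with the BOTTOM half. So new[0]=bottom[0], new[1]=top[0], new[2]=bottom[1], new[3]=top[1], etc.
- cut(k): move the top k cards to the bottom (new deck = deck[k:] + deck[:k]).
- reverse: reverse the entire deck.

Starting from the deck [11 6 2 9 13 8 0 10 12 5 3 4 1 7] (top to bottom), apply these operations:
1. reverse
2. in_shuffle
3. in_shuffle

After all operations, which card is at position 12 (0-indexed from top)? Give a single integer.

Answer: 10

Derivation:
After op 1 (reverse): [7 1 4 3 5 12 10 0 8 13 9 2 6 11]
After op 2 (in_shuffle): [0 7 8 1 13 4 9 3 2 5 6 12 11 10]
After op 3 (in_shuffle): [3 0 2 7 5 8 6 1 12 13 11 4 10 9]
Position 12: card 10.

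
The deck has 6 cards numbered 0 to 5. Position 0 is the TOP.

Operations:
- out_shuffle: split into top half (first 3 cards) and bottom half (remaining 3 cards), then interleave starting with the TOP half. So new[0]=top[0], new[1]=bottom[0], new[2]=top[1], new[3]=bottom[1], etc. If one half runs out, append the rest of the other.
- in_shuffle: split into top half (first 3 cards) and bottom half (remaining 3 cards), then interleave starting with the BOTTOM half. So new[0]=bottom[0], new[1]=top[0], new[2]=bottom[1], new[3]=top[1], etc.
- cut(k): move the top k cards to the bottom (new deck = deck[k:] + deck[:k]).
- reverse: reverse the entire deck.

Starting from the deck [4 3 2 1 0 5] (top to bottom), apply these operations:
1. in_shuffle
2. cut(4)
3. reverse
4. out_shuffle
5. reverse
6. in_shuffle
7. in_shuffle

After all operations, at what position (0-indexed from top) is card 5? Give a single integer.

Answer: 3

Derivation:
After op 1 (in_shuffle): [1 4 0 3 5 2]
After op 2 (cut(4)): [5 2 1 4 0 3]
After op 3 (reverse): [3 0 4 1 2 5]
After op 4 (out_shuffle): [3 1 0 2 4 5]
After op 5 (reverse): [5 4 2 0 1 3]
After op 6 (in_shuffle): [0 5 1 4 3 2]
After op 7 (in_shuffle): [4 0 3 5 2 1]
Card 5 is at position 3.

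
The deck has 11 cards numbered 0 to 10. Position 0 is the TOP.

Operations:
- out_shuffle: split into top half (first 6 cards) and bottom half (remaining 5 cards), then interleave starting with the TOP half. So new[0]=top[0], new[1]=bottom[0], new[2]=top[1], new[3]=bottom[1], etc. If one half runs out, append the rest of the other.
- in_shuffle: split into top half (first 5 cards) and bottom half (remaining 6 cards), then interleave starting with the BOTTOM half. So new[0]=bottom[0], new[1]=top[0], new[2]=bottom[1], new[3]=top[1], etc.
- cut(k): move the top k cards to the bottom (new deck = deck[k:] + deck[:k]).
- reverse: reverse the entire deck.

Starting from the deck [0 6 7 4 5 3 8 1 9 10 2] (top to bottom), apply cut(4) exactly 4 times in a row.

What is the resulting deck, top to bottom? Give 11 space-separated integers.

After op 1 (cut(4)): [5 3 8 1 9 10 2 0 6 7 4]
After op 2 (cut(4)): [9 10 2 0 6 7 4 5 3 8 1]
After op 3 (cut(4)): [6 7 4 5 3 8 1 9 10 2 0]
After op 4 (cut(4)): [3 8 1 9 10 2 0 6 7 4 5]

Answer: 3 8 1 9 10 2 0 6 7 4 5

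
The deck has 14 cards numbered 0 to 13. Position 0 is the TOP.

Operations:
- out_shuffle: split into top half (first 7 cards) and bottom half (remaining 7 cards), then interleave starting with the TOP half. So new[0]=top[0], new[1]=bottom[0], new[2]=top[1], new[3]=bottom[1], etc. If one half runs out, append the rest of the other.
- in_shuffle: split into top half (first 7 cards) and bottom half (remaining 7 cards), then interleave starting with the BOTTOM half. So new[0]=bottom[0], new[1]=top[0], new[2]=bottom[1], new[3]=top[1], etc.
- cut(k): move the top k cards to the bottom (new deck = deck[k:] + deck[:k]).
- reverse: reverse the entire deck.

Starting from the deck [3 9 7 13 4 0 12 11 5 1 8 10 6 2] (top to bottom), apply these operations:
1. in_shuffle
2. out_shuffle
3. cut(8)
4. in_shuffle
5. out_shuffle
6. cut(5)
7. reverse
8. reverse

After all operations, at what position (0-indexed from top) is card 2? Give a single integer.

After op 1 (in_shuffle): [11 3 5 9 1 7 8 13 10 4 6 0 2 12]
After op 2 (out_shuffle): [11 13 3 10 5 4 9 6 1 0 7 2 8 12]
After op 3 (cut(8)): [1 0 7 2 8 12 11 13 3 10 5 4 9 6]
After op 4 (in_shuffle): [13 1 3 0 10 7 5 2 4 8 9 12 6 11]
After op 5 (out_shuffle): [13 2 1 4 3 8 0 9 10 12 7 6 5 11]
After op 6 (cut(5)): [8 0 9 10 12 7 6 5 11 13 2 1 4 3]
After op 7 (reverse): [3 4 1 2 13 11 5 6 7 12 10 9 0 8]
After op 8 (reverse): [8 0 9 10 12 7 6 5 11 13 2 1 4 3]
Card 2 is at position 10.

Answer: 10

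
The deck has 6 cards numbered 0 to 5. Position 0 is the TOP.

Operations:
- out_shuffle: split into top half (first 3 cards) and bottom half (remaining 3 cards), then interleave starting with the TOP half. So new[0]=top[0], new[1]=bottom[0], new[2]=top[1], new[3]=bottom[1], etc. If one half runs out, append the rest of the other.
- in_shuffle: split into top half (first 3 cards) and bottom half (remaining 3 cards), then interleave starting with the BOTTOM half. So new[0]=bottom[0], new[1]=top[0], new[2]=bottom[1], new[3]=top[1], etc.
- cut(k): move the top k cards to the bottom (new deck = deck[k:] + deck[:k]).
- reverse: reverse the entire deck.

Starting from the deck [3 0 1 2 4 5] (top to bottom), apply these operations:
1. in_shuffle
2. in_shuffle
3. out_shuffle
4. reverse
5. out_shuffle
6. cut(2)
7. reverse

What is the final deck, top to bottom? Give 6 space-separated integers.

After op 1 (in_shuffle): [2 3 4 0 5 1]
After op 2 (in_shuffle): [0 2 5 3 1 4]
After op 3 (out_shuffle): [0 3 2 1 5 4]
After op 4 (reverse): [4 5 1 2 3 0]
After op 5 (out_shuffle): [4 2 5 3 1 0]
After op 6 (cut(2)): [5 3 1 0 4 2]
After op 7 (reverse): [2 4 0 1 3 5]

Answer: 2 4 0 1 3 5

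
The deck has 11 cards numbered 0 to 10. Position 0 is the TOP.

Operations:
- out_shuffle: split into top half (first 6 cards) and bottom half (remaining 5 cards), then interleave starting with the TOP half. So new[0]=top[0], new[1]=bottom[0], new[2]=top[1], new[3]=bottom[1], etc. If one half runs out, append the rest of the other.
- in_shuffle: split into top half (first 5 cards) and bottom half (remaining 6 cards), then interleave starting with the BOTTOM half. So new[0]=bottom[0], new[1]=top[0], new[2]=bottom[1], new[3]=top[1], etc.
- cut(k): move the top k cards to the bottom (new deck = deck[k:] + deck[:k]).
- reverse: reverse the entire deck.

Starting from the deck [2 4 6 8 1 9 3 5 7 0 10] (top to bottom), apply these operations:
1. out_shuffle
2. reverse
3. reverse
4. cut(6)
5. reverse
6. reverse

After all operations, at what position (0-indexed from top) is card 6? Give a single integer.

After op 1 (out_shuffle): [2 3 4 5 6 7 8 0 1 10 9]
After op 2 (reverse): [9 10 1 0 8 7 6 5 4 3 2]
After op 3 (reverse): [2 3 4 5 6 7 8 0 1 10 9]
After op 4 (cut(6)): [8 0 1 10 9 2 3 4 5 6 7]
After op 5 (reverse): [7 6 5 4 3 2 9 10 1 0 8]
After op 6 (reverse): [8 0 1 10 9 2 3 4 5 6 7]
Card 6 is at position 9.

Answer: 9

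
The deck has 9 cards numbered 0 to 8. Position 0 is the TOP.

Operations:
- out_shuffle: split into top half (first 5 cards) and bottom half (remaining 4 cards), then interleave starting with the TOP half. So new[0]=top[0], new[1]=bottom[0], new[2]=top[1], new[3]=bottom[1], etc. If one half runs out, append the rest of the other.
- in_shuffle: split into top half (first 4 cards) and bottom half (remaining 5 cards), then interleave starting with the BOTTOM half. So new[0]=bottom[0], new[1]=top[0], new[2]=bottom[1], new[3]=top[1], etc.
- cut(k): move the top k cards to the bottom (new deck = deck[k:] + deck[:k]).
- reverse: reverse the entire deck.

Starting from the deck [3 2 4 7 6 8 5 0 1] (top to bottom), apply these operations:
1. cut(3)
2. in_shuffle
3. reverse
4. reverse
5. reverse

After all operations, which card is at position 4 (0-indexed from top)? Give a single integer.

Answer: 3

Derivation:
After op 1 (cut(3)): [7 6 8 5 0 1 3 2 4]
After op 2 (in_shuffle): [0 7 1 6 3 8 2 5 4]
After op 3 (reverse): [4 5 2 8 3 6 1 7 0]
After op 4 (reverse): [0 7 1 6 3 8 2 5 4]
After op 5 (reverse): [4 5 2 8 3 6 1 7 0]
Position 4: card 3.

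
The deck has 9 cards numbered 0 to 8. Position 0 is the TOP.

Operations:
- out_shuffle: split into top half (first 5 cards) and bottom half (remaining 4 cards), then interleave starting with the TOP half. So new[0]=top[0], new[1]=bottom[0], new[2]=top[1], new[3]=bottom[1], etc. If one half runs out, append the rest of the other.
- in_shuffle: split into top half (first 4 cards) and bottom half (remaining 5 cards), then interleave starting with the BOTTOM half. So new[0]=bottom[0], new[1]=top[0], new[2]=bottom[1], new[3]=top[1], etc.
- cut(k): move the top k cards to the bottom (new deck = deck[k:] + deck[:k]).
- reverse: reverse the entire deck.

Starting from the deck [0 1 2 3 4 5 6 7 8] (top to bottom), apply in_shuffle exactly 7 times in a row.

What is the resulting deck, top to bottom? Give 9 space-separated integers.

Answer: 4 0 5 1 6 2 7 3 8

Derivation:
After op 1 (in_shuffle): [4 0 5 1 6 2 7 3 8]
After op 2 (in_shuffle): [6 4 2 0 7 5 3 1 8]
After op 3 (in_shuffle): [7 6 5 4 3 2 1 0 8]
After op 4 (in_shuffle): [3 7 2 6 1 5 0 4 8]
After op 5 (in_shuffle): [1 3 5 7 0 2 4 6 8]
After op 6 (in_shuffle): [0 1 2 3 4 5 6 7 8]
After op 7 (in_shuffle): [4 0 5 1 6 2 7 3 8]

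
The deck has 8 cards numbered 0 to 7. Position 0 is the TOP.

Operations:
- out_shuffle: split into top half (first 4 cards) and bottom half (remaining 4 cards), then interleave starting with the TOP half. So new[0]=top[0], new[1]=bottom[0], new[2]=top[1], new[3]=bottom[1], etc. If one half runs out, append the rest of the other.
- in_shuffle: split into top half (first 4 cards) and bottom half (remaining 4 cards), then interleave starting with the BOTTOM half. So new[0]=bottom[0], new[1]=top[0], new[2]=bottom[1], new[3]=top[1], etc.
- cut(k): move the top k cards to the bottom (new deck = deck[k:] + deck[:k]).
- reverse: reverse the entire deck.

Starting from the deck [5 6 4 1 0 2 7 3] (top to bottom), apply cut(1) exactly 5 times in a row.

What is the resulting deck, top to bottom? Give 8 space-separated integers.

Answer: 2 7 3 5 6 4 1 0

Derivation:
After op 1 (cut(1)): [6 4 1 0 2 7 3 5]
After op 2 (cut(1)): [4 1 0 2 7 3 5 6]
After op 3 (cut(1)): [1 0 2 7 3 5 6 4]
After op 4 (cut(1)): [0 2 7 3 5 6 4 1]
After op 5 (cut(1)): [2 7 3 5 6 4 1 0]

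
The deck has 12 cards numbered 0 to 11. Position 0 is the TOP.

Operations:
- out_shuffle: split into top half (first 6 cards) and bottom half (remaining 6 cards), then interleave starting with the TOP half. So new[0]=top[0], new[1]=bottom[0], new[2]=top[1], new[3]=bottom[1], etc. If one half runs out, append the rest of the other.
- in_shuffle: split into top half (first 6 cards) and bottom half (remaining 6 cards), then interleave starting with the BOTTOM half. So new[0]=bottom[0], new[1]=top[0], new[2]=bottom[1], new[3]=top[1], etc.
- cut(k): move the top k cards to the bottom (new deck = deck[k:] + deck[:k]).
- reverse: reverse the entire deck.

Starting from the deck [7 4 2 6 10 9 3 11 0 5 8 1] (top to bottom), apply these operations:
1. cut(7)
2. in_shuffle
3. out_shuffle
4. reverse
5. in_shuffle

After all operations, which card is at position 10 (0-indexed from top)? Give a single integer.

Answer: 4

Derivation:
After op 1 (cut(7)): [11 0 5 8 1 7 4 2 6 10 9 3]
After op 2 (in_shuffle): [4 11 2 0 6 5 10 8 9 1 3 7]
After op 3 (out_shuffle): [4 10 11 8 2 9 0 1 6 3 5 7]
After op 4 (reverse): [7 5 3 6 1 0 9 2 8 11 10 4]
After op 5 (in_shuffle): [9 7 2 5 8 3 11 6 10 1 4 0]
Position 10: card 4.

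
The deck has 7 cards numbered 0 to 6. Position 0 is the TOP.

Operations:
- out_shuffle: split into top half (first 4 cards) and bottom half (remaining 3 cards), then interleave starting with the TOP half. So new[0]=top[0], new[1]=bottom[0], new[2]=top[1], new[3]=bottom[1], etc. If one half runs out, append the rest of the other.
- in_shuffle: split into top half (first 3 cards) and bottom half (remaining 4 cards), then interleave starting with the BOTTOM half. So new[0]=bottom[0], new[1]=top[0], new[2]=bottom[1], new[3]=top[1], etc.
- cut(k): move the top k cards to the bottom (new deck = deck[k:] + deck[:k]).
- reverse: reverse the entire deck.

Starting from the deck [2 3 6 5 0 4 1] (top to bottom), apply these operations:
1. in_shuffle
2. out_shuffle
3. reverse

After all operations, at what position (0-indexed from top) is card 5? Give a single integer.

Answer: 6

Derivation:
After op 1 (in_shuffle): [5 2 0 3 4 6 1]
After op 2 (out_shuffle): [5 4 2 6 0 1 3]
After op 3 (reverse): [3 1 0 6 2 4 5]
Card 5 is at position 6.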